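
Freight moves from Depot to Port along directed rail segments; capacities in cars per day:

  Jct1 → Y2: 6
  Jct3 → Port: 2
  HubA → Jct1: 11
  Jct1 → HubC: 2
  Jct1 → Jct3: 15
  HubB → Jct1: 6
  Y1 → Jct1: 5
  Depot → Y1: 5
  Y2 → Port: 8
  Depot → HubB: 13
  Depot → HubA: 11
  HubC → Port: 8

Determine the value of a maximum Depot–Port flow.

Augment Depot→Y1→Jct1→Jct3→Port: bottleneck 2, flow now 2.
Augment Depot→Y1→Jct1→Y2→Port: bottleneck 3, flow now 5.
Augment Depot→HubA→Jct1→Y2→Port: bottleneck 3, flow now 8.
Augment Depot→HubA→Jct1→HubC→Port: bottleneck 2, flow now 10.
No augmenting path remains; maximum flow = 10.
In the residual graph, reachable from Depot: {Depot, Y1, HubA, HubB, Jct1, Jct3}.
Min-cut edges: Jct1→Y2 (6), Jct1→HubC (2), Jct3→Port (2); capacity 6 + 2 + 2 = 10.
This cut is saturated, so no flow can exceed 10.

10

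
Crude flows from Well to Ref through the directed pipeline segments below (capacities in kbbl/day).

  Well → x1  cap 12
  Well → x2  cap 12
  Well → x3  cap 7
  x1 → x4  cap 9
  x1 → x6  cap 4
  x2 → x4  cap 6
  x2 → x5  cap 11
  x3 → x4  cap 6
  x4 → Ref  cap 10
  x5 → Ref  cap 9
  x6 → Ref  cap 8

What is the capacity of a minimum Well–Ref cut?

23

Augment Well→x1→x4→Ref: bottleneck 9, flow now 9.
Augment Well→x1→x6→Ref: bottleneck 3, flow now 12.
Augment Well→x2→x4→Ref: bottleneck 1, flow now 13.
Augment Well→x2→x5→Ref: bottleneck 9, flow now 22.
Augment Well→x2→x4→x1→x6→Ref: bottleneck 1, flow now 23. (uses reverse residual edge)
No augmenting path remains; maximum flow = 23.
By max-flow min-cut, the minimum cut capacity equals the max flow.
In the residual graph, reachable from Well: {Well, x1, x2, x3, x4, x5}.
Min-cut edges: x1→x6 (4), x4→Ref (10), x5→Ref (9); capacity 4 + 10 + 9 = 23.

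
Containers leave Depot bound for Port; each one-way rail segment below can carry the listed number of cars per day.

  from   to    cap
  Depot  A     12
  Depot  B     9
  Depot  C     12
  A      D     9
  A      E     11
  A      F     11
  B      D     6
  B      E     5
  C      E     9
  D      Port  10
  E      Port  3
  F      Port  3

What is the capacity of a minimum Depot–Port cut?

Augment Depot→A→D→Port: bottleneck 9, flow now 9.
Augment Depot→A→E→Port: bottleneck 3, flow now 12.
Augment Depot→B→D→Port: bottleneck 1, flow now 13.
Augment Depot→B→D→A→F→Port: bottleneck 3, flow now 16. (uses reverse residual edge)
No augmenting path remains; maximum flow = 16.
By max-flow min-cut, the minimum cut capacity equals the max flow.
In the residual graph, reachable from Depot: {Depot, A, B, C, D, E, F}.
Min-cut edges: D→Port (10), E→Port (3), F→Port (3); capacity 10 + 3 + 3 = 16.

16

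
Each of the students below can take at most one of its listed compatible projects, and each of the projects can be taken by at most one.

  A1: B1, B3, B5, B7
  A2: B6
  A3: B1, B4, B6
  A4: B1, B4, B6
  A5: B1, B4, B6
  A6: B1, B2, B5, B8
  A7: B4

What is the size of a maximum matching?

5

Unit-capacity flow: source→left, listed edges, right→sink; max matching = max flow.
Augmenting path A1→B1 (+1); matched 1.
Augmenting path A2→B6 (+1); matched 2.
Augmenting path A3→B4 (+1); matched 3.
Augmenting path A6→B2 (+1); matched 4.
Augmenting path A4→B1→A1→B3 (+1); matched 5.
No augmenting path remains; maximum matching = 5.
König certificate: {A1, A6, B1, B4, B6} is a vertex cover of size 5 (every listed pair touches it), so no matching can be larger.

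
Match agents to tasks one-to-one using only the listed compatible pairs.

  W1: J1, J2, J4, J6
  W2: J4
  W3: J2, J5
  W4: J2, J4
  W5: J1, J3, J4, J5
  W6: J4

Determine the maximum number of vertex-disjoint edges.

5

Unit-capacity flow: source→left, listed edges, right→sink; max matching = max flow.
Augmenting path W1→J1 (+1); matched 1.
Augmenting path W2→J4 (+1); matched 2.
Augmenting path W3→J2 (+1); matched 3.
Augmenting path W5→J3 (+1); matched 4.
Augmenting path W4→J2→W3→J5 (+1); matched 5.
No augmenting path remains; maximum matching = 5.
König certificate: {W1, W3, W4, W5, J4} is a vertex cover of size 5 (every listed pair touches it), so no matching can be larger.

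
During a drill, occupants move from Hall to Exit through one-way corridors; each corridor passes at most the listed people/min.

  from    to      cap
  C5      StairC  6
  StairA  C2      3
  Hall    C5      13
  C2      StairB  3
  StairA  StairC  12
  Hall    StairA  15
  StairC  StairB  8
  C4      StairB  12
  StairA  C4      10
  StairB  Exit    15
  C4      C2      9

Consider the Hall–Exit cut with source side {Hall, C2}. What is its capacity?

Edges leaving {Hall, C2}: Hall→C5 (13), Hall→StairA (15), C2→StairB (3).
Cut capacity = 13 + 15 + 3 = 31.

31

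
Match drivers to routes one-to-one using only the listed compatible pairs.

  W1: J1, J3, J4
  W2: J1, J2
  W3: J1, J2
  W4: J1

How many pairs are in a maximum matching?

Unit-capacity flow: source→left, listed edges, right→sink; max matching = max flow.
Augmenting path W1→J1 (+1); matched 1.
Augmenting path W2→J2 (+1); matched 2.
Augmenting path W3→J1→W1→J3 (+1); matched 3.
No augmenting path remains; maximum matching = 3.
König certificate: {W1, J1, J2} is a vertex cover of size 3 (every listed pair touches it), so no matching can be larger.

3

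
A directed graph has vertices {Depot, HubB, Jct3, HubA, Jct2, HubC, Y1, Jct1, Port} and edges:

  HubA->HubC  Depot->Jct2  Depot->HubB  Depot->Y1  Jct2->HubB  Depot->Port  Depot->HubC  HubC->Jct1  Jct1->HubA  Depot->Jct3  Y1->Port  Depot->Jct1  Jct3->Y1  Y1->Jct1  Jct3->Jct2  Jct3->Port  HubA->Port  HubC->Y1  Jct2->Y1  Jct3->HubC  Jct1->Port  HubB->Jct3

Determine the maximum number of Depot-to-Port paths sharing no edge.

5

Assign every edge capacity 1; by Menger, the answer equals the max flow.
Path Depot→Port (+1); total 1.
Path Depot→Jct3→Port (+1); total 2.
Path Depot→Y1→Port (+1); total 3.
Path Depot→Jct1→Port (+1); total 4.
Path Depot→HubC→Jct1→HubA→Port (+1); total 5.
No residual Depot→Port path; max flow = 5.
Certifying cut of size 5: {Depot→Port, Jct1→HubA, Jct1→Port, Jct3→Port, Y1→Port}.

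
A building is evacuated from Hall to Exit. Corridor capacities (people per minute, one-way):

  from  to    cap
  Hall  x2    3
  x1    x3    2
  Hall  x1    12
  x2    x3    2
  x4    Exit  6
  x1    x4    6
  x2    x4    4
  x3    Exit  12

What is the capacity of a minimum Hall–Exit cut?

10

Augment Hall→x1→x3→Exit: bottleneck 2, flow now 2.
Augment Hall→x1→x4→Exit: bottleneck 6, flow now 8.
Augment Hall→x2→x3→Exit: bottleneck 2, flow now 10.
No augmenting path remains; maximum flow = 10.
By max-flow min-cut, the minimum cut capacity equals the max flow.
In the residual graph, reachable from Hall: {Hall, x1, x2, x4}.
Min-cut edges: x1→x3 (2), x2→x3 (2), x4→Exit (6); capacity 2 + 2 + 6 = 10.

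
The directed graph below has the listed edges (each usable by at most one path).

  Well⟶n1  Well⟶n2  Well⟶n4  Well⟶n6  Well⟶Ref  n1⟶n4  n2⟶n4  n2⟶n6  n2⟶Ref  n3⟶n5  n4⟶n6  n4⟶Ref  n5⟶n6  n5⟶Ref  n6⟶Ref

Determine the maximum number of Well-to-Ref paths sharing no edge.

Assign every edge capacity 1; by Menger, the answer equals the max flow.
Path Well→Ref (+1); total 1.
Path Well→n2→Ref (+1); total 2.
Path Well→n4→Ref (+1); total 3.
Path Well→n6→Ref (+1); total 4.
No residual Well→Ref path; max flow = 4.
Certifying cut of size 4: {Well→Ref, Well→n2, n4→Ref, n6→Ref}.

4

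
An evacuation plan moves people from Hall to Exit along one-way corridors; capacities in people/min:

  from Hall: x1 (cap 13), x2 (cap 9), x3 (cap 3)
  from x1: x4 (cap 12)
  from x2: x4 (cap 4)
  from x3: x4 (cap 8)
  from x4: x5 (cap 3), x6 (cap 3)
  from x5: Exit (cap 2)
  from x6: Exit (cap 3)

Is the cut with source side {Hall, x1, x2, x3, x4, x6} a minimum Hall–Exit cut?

No — its capacity is 6, but the minimum cut has capacity 5.

Given cut capacity: 3 + 3 = 6.
Augment Hall→x1→x4→x5→Exit: bottleneck 2, flow now 2.
Augment Hall→x1→x4→x6→Exit: bottleneck 3, flow now 5.
No augmenting path remains; maximum flow = 5.
In the residual graph, reachable from Hall: {Hall, x1, x2, x3, x4, x5}.
Min-cut edges: x4→x6 (3), x5→Exit (2); capacity 3 + 2 = 5.
Cut capacity 6 exceeds the max flow 5, so it is not minimum.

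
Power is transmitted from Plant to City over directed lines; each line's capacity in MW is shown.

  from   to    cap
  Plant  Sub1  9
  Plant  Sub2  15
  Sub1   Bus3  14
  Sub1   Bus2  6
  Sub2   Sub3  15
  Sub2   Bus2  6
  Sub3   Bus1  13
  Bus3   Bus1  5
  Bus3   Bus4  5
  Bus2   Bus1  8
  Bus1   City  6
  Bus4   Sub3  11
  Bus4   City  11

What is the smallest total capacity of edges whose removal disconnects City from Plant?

11

Augment Plant→Sub1→Bus3→Bus1→City: bottleneck 5, flow now 5.
Augment Plant→Sub1→Bus3→Bus4→City: bottleneck 4, flow now 9.
Augment Plant→Sub2→Sub3→Bus1→City: bottleneck 1, flow now 10.
Augment Plant→Sub2→Sub3→Bus1→Bus3→Bus4→City: bottleneck 1, flow now 11. (uses reverse residual edge)
No augmenting path remains; maximum flow = 11.
By max-flow min-cut, the minimum cut capacity equals the max flow.
In the residual graph, reachable from Plant: {Plant, Sub1, Sub2, Sub3, Bus3, Bus2, Bus1}.
Min-cut edges: Bus3→Bus4 (5), Bus1→City (6); capacity 5 + 6 = 11.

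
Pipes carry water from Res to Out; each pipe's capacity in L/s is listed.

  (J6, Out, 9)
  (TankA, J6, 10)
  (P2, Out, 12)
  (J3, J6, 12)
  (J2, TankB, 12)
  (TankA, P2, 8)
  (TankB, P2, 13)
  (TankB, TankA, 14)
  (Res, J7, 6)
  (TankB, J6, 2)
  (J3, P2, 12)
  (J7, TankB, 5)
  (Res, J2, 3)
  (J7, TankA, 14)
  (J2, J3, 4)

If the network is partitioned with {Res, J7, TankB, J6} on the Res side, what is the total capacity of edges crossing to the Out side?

53

Edges leaving {Res, J7, TankB, J6}: Res→J2 (3), J7→TankA (14), TankB→TankA (14), TankB→P2 (13), J6→Out (9).
Cut capacity = 3 + 14 + 14 + 13 + 9 = 53.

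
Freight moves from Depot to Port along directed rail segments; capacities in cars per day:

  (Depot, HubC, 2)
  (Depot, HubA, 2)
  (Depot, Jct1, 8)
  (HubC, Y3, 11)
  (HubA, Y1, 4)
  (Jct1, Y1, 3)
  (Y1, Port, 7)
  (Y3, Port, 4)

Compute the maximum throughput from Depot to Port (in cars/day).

7

Augment Depot→HubC→Y3→Port: bottleneck 2, flow now 2.
Augment Depot→HubA→Y1→Port: bottleneck 2, flow now 4.
Augment Depot→Jct1→Y1→Port: bottleneck 3, flow now 7.
No augmenting path remains; maximum flow = 7.
In the residual graph, reachable from Depot: {Depot, Jct1}.
Min-cut edges: Depot→HubC (2), Depot→HubA (2), Jct1→Y1 (3); capacity 2 + 2 + 3 = 7.
This cut is saturated, so no flow can exceed 7.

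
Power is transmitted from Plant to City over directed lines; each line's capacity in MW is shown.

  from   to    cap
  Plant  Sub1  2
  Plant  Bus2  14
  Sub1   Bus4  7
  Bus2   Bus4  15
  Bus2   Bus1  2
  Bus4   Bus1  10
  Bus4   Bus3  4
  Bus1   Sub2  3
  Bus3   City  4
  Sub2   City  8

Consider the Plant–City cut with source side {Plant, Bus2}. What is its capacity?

19

Edges leaving {Plant, Bus2}: Plant→Sub1 (2), Bus2→Bus4 (15), Bus2→Bus1 (2).
Cut capacity = 2 + 15 + 2 = 19.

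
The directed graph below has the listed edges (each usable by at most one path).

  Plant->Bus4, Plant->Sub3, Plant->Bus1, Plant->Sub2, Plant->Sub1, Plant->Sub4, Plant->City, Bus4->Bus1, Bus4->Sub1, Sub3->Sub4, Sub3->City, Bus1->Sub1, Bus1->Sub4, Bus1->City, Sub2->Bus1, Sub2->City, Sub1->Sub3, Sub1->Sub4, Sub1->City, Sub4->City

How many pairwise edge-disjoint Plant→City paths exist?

Assign every edge capacity 1; by Menger, the answer equals the max flow.
Path Plant→City (+1); total 1.
Path Plant→Sub3→City (+1); total 2.
Path Plant→Bus1→City (+1); total 3.
Path Plant→Sub2→City (+1); total 4.
Path Plant→Sub1→City (+1); total 5.
Path Plant→Sub4→City (+1); total 6.
No residual Plant→City path; max flow = 6.
Certifying cut of size 6: {Bus1→City, Plant→City, Plant→Sub2, Sub1→City, Sub3→City, Sub4→City}.

6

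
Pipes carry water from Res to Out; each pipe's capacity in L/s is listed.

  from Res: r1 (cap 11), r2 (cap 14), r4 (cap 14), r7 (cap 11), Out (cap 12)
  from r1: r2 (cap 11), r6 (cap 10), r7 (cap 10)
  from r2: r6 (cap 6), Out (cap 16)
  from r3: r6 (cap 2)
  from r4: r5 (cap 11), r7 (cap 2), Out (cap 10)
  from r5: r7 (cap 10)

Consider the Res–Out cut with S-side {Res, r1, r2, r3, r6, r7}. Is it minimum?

Given cut capacity: 14 + 12 + 16 = 42.
Augment Res→Out: bottleneck 12, flow now 12.
Augment Res→r2→Out: bottleneck 14, flow now 26.
Augment Res→r4→Out: bottleneck 10, flow now 36.
Augment Res→r1→r2→Out: bottleneck 2, flow now 38.
No augmenting path remains; maximum flow = 38.
In the residual graph, reachable from Res: {Res, r1, r2, r4, r5, r6, r7}.
Min-cut edges: Res→Out (12), r2→Out (16), r4→Out (10); capacity 12 + 16 + 10 = 38.
Cut capacity 42 exceeds the max flow 38, so it is not minimum.

No — its capacity is 42, but the minimum cut has capacity 38.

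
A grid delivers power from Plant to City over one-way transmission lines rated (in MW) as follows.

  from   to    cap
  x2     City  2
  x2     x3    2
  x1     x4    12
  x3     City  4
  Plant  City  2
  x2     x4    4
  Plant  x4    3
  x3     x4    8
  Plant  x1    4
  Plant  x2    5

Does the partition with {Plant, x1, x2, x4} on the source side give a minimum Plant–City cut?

Given cut capacity: 2 + 2 + 2 = 6.
Augment Plant→City: bottleneck 2, flow now 2.
Augment Plant→x2→City: bottleneck 2, flow now 4.
Augment Plant→x2→x3→City: bottleneck 2, flow now 6.
No augmenting path remains; maximum flow = 6.
Cut capacity 6 equals the max flow, so it is a minimum cut.

Yes — it is a minimum cut (capacity 6).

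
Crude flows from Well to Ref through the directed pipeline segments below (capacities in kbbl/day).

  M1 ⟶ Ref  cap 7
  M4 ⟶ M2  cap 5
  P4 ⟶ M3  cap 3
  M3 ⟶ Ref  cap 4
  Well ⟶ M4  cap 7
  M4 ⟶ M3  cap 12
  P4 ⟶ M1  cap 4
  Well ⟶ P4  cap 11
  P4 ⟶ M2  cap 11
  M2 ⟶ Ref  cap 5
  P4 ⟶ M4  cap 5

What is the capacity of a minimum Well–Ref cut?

Augment Well→M4→M2→Ref: bottleneck 5, flow now 5.
Augment Well→M4→M3→Ref: bottleneck 2, flow now 7.
Augment Well→P4→M3→Ref: bottleneck 2, flow now 9.
Augment Well→P4→M1→Ref: bottleneck 4, flow now 13.
No augmenting path remains; maximum flow = 13.
By max-flow min-cut, the minimum cut capacity equals the max flow.
In the residual graph, reachable from Well: {Well, M4, P4, M2, M3}.
Min-cut edges: P4→M1 (4), M2→Ref (5), M3→Ref (4); capacity 4 + 5 + 4 = 13.

13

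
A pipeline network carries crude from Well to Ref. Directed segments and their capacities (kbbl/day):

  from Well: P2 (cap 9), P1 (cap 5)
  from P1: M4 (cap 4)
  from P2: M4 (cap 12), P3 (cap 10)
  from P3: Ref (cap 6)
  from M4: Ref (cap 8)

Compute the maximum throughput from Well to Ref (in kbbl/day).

13

Augment Well→P1→M4→Ref: bottleneck 4, flow now 4.
Augment Well→P2→P3→Ref: bottleneck 6, flow now 10.
Augment Well→P2→M4→Ref: bottleneck 3, flow now 13.
No augmenting path remains; maximum flow = 13.
In the residual graph, reachable from Well: {Well, P1}.
Min-cut edges: Well→P2 (9), P1→M4 (4); capacity 9 + 4 = 13.
This cut is saturated, so no flow can exceed 13.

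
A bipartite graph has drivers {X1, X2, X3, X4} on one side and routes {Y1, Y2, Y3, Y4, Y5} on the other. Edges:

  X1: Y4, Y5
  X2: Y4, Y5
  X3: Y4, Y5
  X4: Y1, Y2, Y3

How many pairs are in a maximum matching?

3

Unit-capacity flow: source→left, listed edges, right→sink; max matching = max flow.
Augmenting path X1→Y4 (+1); matched 1.
Augmenting path X2→Y5 (+1); matched 2.
Augmenting path X4→Y1 (+1); matched 3.
No augmenting path remains; maximum matching = 3.
König certificate: {X4, Y4, Y5} is a vertex cover of size 3 (every listed pair touches it), so no matching can be larger.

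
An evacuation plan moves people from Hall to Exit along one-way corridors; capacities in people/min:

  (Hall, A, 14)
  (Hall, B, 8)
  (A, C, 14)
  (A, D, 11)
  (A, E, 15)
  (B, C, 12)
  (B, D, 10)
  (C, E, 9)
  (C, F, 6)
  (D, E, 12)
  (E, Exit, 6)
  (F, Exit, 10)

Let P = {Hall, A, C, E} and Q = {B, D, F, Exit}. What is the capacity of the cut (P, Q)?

Edges leaving {Hall, A, C, E}: Hall→B (8), A→D (11), C→F (6), E→Exit (6).
Cut capacity = 8 + 11 + 6 + 6 = 31.

31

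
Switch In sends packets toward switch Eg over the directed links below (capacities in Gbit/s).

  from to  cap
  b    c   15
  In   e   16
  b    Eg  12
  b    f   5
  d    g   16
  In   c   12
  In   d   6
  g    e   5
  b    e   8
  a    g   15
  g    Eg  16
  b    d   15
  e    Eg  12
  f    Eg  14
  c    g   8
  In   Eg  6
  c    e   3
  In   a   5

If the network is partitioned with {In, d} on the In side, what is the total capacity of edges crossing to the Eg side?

Edges leaving {In, d}: In→a (5), In→c (12), In→e (16), In→Eg (6), d→g (16).
Cut capacity = 5 + 12 + 16 + 6 + 16 = 55.

55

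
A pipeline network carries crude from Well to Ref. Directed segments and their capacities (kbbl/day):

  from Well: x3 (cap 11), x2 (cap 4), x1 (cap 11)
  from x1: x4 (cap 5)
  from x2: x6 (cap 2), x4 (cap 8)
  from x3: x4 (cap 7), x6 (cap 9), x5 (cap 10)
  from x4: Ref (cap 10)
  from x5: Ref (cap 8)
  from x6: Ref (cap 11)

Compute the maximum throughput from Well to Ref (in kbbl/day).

Augment Well→x1→x4→Ref: bottleneck 5, flow now 5.
Augment Well→x2→x4→Ref: bottleneck 4, flow now 9.
Augment Well→x3→x4→Ref: bottleneck 1, flow now 10.
Augment Well→x3→x5→Ref: bottleneck 8, flow now 18.
Augment Well→x3→x6→Ref: bottleneck 2, flow now 20.
No augmenting path remains; maximum flow = 20.
In the residual graph, reachable from Well: {Well, x1}.
Min-cut edges: Well→x2 (4), Well→x3 (11), x1→x4 (5); capacity 4 + 11 + 5 = 20.
This cut is saturated, so no flow can exceed 20.

20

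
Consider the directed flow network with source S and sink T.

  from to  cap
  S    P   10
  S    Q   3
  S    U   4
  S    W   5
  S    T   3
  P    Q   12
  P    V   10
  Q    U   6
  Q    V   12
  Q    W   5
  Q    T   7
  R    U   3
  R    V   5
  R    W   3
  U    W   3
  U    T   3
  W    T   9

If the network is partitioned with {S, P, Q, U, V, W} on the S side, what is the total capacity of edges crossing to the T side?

22

Edges leaving {S, P, Q, U, V, W}: S→T (3), Q→T (7), U→T (3), W→T (9).
Cut capacity = 3 + 7 + 3 + 9 = 22.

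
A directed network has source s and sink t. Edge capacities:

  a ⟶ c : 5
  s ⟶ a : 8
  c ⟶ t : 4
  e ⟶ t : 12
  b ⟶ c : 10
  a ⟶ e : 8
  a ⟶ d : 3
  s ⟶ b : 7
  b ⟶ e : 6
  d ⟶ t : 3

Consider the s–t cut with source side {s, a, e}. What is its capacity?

Edges leaving {s, a, e}: s→b (7), a→c (5), a→d (3), e→t (12).
Cut capacity = 7 + 5 + 3 + 12 = 27.

27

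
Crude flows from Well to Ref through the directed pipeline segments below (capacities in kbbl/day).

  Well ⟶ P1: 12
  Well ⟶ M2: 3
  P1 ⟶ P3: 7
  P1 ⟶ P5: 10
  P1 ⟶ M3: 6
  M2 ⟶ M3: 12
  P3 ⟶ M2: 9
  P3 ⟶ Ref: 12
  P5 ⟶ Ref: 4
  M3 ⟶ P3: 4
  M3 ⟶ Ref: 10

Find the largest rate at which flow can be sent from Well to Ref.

Augment Well→P1→P3→Ref: bottleneck 7, flow now 7.
Augment Well→P1→P5→Ref: bottleneck 4, flow now 11.
Augment Well→P1→M3→Ref: bottleneck 1, flow now 12.
Augment Well→M2→M3→Ref: bottleneck 3, flow now 15.
No augmenting path remains; maximum flow = 15.
In the residual graph, reachable from Well: {Well}.
Min-cut edges: Well→P1 (12), Well→M2 (3); capacity 12 + 3 = 15.
This cut is saturated, so no flow can exceed 15.

15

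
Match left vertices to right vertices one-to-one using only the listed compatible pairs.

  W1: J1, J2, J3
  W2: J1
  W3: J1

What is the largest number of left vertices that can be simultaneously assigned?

Unit-capacity flow: source→left, listed edges, right→sink; max matching = max flow.
Augmenting path W1→J1 (+1); matched 1.
Augmenting path W2→J1→W1→J2 (+1); matched 2.
No augmenting path remains; maximum matching = 2.
König certificate: {W1, J1} is a vertex cover of size 2 (every listed pair touches it), so no matching can be larger.

2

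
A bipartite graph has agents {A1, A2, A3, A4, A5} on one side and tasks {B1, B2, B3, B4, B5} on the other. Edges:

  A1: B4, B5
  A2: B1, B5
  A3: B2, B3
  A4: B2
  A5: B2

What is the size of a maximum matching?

Unit-capacity flow: source→left, listed edges, right→sink; max matching = max flow.
Augmenting path A1→B4 (+1); matched 1.
Augmenting path A2→B1 (+1); matched 2.
Augmenting path A3→B2 (+1); matched 3.
Augmenting path A4→B2→A3→B3 (+1); matched 4.
No augmenting path remains; maximum matching = 4.
König certificate: {A1, A2, A3, B2} is a vertex cover of size 4 (every listed pair touches it), so no matching can be larger.

4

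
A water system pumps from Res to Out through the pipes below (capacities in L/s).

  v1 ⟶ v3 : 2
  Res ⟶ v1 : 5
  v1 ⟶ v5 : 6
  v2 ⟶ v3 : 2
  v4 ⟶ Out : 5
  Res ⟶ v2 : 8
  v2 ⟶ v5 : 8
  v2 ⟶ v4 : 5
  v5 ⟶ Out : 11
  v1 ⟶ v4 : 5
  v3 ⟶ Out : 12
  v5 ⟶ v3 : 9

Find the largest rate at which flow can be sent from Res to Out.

13

Augment Res→v1→v3→Out: bottleneck 2, flow now 2.
Augment Res→v1→v4→Out: bottleneck 3, flow now 5.
Augment Res→v2→v3→Out: bottleneck 2, flow now 7.
Augment Res→v2→v4→Out: bottleneck 2, flow now 9.
Augment Res→v2→v5→Out: bottleneck 4, flow now 13.
No augmenting path remains; maximum flow = 13.
In the residual graph, reachable from Res: {Res}.
Min-cut edges: Res→v1 (5), Res→v2 (8); capacity 5 + 8 = 13.
This cut is saturated, so no flow can exceed 13.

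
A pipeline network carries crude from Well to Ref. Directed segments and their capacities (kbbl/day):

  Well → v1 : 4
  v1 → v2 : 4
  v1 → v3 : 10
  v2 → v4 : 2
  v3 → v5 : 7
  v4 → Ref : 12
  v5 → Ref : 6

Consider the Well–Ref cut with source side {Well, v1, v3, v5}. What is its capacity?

Edges leaving {Well, v1, v3, v5}: v1→v2 (4), v5→Ref (6).
Cut capacity = 4 + 6 = 10.

10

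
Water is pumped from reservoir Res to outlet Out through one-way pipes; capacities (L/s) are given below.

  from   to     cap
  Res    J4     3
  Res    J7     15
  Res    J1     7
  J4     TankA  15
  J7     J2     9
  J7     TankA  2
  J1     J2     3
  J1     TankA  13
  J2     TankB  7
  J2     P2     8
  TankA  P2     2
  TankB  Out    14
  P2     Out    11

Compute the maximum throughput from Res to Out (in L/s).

14

Augment Res→J4→TankA→P2→Out: bottleneck 2, flow now 2.
Augment Res→J7→J2→TankB→Out: bottleneck 7, flow now 9.
Augment Res→J7→J2→P2→Out: bottleneck 2, flow now 11.
Augment Res→J1→J2→P2→Out: bottleneck 3, flow now 14.
No augmenting path remains; maximum flow = 14.
In the residual graph, reachable from Res: {Res, J4, J7, J1, TankA}.
Min-cut edges: J7→J2 (9), J1→J2 (3), TankA→P2 (2); capacity 9 + 3 + 2 = 14.
This cut is saturated, so no flow can exceed 14.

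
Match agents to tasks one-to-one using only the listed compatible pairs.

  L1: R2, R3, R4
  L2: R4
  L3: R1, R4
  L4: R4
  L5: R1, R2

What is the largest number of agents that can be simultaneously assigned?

4

Unit-capacity flow: source→left, listed edges, right→sink; max matching = max flow.
Augmenting path L1→R2 (+1); matched 1.
Augmenting path L2→R4 (+1); matched 2.
Augmenting path L3→R1 (+1); matched 3.
Augmenting path L5→R2→L1→R3 (+1); matched 4.
No augmenting path remains; maximum matching = 4.
König certificate: {L1, L3, L5, R4} is a vertex cover of size 4 (every listed pair touches it), so no matching can be larger.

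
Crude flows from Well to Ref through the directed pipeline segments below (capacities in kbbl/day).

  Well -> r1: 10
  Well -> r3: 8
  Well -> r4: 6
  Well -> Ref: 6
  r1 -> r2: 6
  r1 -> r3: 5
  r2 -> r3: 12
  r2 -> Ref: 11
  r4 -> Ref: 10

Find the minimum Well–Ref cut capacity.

Augment Well→Ref: bottleneck 6, flow now 6.
Augment Well→r4→Ref: bottleneck 6, flow now 12.
Augment Well→r1→r2→Ref: bottleneck 6, flow now 18.
No augmenting path remains; maximum flow = 18.
By max-flow min-cut, the minimum cut capacity equals the max flow.
In the residual graph, reachable from Well: {Well, r1, r3}.
Min-cut edges: Well→r4 (6), Well→Ref (6), r1→r2 (6); capacity 6 + 6 + 6 = 18.

18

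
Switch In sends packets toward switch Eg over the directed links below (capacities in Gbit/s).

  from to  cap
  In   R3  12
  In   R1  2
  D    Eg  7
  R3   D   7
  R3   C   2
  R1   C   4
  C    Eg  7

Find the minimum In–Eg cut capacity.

Augment In→R3→D→Eg: bottleneck 7, flow now 7.
Augment In→R3→C→Eg: bottleneck 2, flow now 9.
Augment In→R1→C→Eg: bottleneck 2, flow now 11.
No augmenting path remains; maximum flow = 11.
By max-flow min-cut, the minimum cut capacity equals the max flow.
In the residual graph, reachable from In: {In, R3}.
Min-cut edges: In→R1 (2), R3→D (7), R3→C (2); capacity 2 + 7 + 2 = 11.

11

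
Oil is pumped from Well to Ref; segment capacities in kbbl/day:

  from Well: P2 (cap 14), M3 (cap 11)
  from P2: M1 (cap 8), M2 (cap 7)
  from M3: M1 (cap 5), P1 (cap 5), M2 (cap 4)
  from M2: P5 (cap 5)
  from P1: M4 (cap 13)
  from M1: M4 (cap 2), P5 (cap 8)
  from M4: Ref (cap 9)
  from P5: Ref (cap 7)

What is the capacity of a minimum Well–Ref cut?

14

Augment Well→P2→M2→P5→Ref: bottleneck 5, flow now 5.
Augment Well→P2→M1→M4→Ref: bottleneck 2, flow now 7.
Augment Well→P2→M1→P5→Ref: bottleneck 2, flow now 9.
Augment Well→M3→P1→M4→Ref: bottleneck 5, flow now 14.
No augmenting path remains; maximum flow = 14.
By max-flow min-cut, the minimum cut capacity equals the max flow.
In the residual graph, reachable from Well: {Well, P2, M3, M2, M1, P5}.
Min-cut edges: M3→P1 (5), M1→M4 (2), P5→Ref (7); capacity 5 + 2 + 7 = 14.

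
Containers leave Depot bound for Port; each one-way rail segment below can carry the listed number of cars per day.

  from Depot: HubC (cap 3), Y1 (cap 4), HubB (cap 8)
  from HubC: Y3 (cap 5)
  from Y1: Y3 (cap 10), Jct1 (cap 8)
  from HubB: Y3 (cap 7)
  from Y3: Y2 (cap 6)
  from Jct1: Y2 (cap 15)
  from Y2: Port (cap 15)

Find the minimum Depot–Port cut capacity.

10

Augment Depot→HubC→Y3→Y2→Port: bottleneck 3, flow now 3.
Augment Depot→Y1→Y3→Y2→Port: bottleneck 3, flow now 6.
Augment Depot→Y1→Jct1→Y2→Port: bottleneck 1, flow now 7.
Augment Depot→HubB→Y3→Y1→Jct1→Y2→Port: bottleneck 3, flow now 10. (uses reverse residual edge)
No augmenting path remains; maximum flow = 10.
By max-flow min-cut, the minimum cut capacity equals the max flow.
In the residual graph, reachable from Depot: {Depot, HubC, HubB, Y3}.
Min-cut edges: Depot→Y1 (4), Y3→Y2 (6); capacity 4 + 6 = 10.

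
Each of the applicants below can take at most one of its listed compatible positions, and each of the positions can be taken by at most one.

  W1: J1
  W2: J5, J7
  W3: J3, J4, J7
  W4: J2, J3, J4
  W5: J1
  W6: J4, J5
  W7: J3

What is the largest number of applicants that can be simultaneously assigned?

6

Unit-capacity flow: source→left, listed edges, right→sink; max matching = max flow.
Augmenting path W1→J1 (+1); matched 1.
Augmenting path W2→J5 (+1); matched 2.
Augmenting path W3→J3 (+1); matched 3.
Augmenting path W4→J2 (+1); matched 4.
Augmenting path W6→J4 (+1); matched 5.
Augmenting path W7→J3→W3→J7 (+1); matched 6.
No augmenting path remains; maximum matching = 6.
König certificate: {W2, W3, W4, W6, W7, J1} is a vertex cover of size 6 (every listed pair touches it), so no matching can be larger.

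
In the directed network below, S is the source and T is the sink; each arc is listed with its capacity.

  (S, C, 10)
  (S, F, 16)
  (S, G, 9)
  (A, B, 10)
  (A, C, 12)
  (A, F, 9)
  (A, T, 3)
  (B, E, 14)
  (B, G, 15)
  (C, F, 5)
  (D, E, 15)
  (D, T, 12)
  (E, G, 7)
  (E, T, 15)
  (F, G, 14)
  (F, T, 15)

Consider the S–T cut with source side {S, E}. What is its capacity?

57

Edges leaving {S, E}: S→C (10), S→F (16), S→G (9), E→G (7), E→T (15).
Cut capacity = 10 + 16 + 9 + 7 + 15 = 57.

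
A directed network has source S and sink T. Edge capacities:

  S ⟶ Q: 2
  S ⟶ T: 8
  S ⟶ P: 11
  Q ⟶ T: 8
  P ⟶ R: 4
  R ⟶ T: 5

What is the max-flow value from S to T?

14

Augment S→T: bottleneck 8, flow now 8.
Augment S→Q→T: bottleneck 2, flow now 10.
Augment S→P→R→T: bottleneck 4, flow now 14.
No augmenting path remains; maximum flow = 14.
In the residual graph, reachable from S: {S, P}.
Min-cut edges: S→Q (2), S→T (8), P→R (4); capacity 2 + 8 + 4 = 14.
This cut is saturated, so no flow can exceed 14.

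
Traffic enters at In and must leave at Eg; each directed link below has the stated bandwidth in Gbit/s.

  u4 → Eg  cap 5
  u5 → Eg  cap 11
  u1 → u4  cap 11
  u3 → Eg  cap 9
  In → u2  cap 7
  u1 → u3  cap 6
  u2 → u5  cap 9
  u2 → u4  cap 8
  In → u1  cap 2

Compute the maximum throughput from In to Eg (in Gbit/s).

Augment In→u1→u3→Eg: bottleneck 2, flow now 2.
Augment In→u2→u4→Eg: bottleneck 5, flow now 7.
Augment In→u2→u5→Eg: bottleneck 2, flow now 9.
No augmenting path remains; maximum flow = 9.
In the residual graph, reachable from In: {In}.
Min-cut edges: In→u1 (2), In→u2 (7); capacity 2 + 7 = 9.
This cut is saturated, so no flow can exceed 9.

9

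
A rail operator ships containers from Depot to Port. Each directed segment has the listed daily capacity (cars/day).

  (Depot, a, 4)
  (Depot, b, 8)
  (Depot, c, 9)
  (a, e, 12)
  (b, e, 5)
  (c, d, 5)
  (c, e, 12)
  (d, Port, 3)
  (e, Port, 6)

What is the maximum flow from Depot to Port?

Augment Depot→a→e→Port: bottleneck 4, flow now 4.
Augment Depot→b→e→Port: bottleneck 2, flow now 6.
Augment Depot→c→d→Port: bottleneck 3, flow now 9.
No augmenting path remains; maximum flow = 9.
In the residual graph, reachable from Depot: {Depot, a, b, c, d, e}.
Min-cut edges: d→Port (3), e→Port (6); capacity 3 + 6 = 9.
This cut is saturated, so no flow can exceed 9.

9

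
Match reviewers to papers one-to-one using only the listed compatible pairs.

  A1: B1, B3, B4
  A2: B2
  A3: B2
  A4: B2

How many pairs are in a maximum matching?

Unit-capacity flow: source→left, listed edges, right→sink; max matching = max flow.
Augmenting path A1→B1 (+1); matched 1.
Augmenting path A2→B2 (+1); matched 2.
No augmenting path remains; maximum matching = 2.
König certificate: {A1, B2} is a vertex cover of size 2 (every listed pair touches it), so no matching can be larger.

2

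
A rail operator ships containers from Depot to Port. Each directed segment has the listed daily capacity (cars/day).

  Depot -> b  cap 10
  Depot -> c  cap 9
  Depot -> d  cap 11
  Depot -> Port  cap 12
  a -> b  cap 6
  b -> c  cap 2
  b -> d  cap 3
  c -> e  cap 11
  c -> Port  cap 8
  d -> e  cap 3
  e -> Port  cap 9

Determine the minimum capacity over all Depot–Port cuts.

Augment Depot→Port: bottleneck 12, flow now 12.
Augment Depot→c→Port: bottleneck 8, flow now 20.
Augment Depot→c→e→Port: bottleneck 1, flow now 21.
Augment Depot→d→e→Port: bottleneck 3, flow now 24.
Augment Depot→b→c→e→Port: bottleneck 2, flow now 26.
No augmenting path remains; maximum flow = 26.
By max-flow min-cut, the minimum cut capacity equals the max flow.
In the residual graph, reachable from Depot: {Depot, b, d}.
Min-cut edges: Depot→c (9), Depot→Port (12), b→c (2), d→e (3); capacity 9 + 12 + 2 + 3 = 26.

26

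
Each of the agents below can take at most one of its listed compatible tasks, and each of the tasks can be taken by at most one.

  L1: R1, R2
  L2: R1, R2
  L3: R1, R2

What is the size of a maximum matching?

Unit-capacity flow: source→left, listed edges, right→sink; max matching = max flow.
Augmenting path L1→R1 (+1); matched 1.
Augmenting path L2→R2 (+1); matched 2.
No augmenting path remains; maximum matching = 2.
König certificate: {R1, R2} is a vertex cover of size 2 (every listed pair touches it), so no matching can be larger.

2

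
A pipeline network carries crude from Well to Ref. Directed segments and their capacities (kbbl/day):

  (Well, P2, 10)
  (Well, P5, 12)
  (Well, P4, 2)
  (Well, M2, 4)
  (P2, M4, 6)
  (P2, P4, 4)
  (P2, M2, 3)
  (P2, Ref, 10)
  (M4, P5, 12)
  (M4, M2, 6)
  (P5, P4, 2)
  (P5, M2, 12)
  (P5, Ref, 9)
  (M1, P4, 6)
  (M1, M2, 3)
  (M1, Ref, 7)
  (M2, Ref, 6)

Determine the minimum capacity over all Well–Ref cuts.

25

Augment Well→P2→Ref: bottleneck 10, flow now 10.
Augment Well→P5→Ref: bottleneck 9, flow now 19.
Augment Well→M2→Ref: bottleneck 4, flow now 23.
Augment Well→P5→M2→Ref: bottleneck 2, flow now 25.
No augmenting path remains; maximum flow = 25.
By max-flow min-cut, the minimum cut capacity equals the max flow.
In the residual graph, reachable from Well: {Well, P5, P4, M2}.
Min-cut edges: Well→P2 (10), P5→Ref (9), M2→Ref (6); capacity 10 + 9 + 6 = 25.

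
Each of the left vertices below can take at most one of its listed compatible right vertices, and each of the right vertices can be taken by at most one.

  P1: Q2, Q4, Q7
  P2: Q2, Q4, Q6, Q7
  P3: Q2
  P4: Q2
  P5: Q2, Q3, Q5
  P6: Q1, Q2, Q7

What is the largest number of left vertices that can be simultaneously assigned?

5

Unit-capacity flow: source→left, listed edges, right→sink; max matching = max flow.
Augmenting path P1→Q2 (+1); matched 1.
Augmenting path P2→Q4 (+1); matched 2.
Augmenting path P5→Q3 (+1); matched 3.
Augmenting path P6→Q1 (+1); matched 4.
Augmenting path P3→Q2→P1→Q7 (+1); matched 5.
No augmenting path remains; maximum matching = 5.
König certificate: {P1, P2, P5, P6, Q2} is a vertex cover of size 5 (every listed pair touches it), so no matching can be larger.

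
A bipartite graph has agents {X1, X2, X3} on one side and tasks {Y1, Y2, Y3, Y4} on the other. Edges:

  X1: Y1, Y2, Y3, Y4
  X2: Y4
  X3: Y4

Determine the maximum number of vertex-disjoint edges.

Unit-capacity flow: source→left, listed edges, right→sink; max matching = max flow.
Augmenting path X1→Y1 (+1); matched 1.
Augmenting path X2→Y4 (+1); matched 2.
No augmenting path remains; maximum matching = 2.
König certificate: {X1, Y4} is a vertex cover of size 2 (every listed pair touches it), so no matching can be larger.

2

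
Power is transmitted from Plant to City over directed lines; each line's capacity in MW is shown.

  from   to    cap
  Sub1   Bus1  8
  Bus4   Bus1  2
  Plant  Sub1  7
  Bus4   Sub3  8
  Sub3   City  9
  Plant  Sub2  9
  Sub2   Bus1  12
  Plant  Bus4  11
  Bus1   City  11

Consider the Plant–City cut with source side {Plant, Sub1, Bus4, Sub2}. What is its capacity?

Edges leaving {Plant, Sub1, Bus4, Sub2}: Sub1→Bus1 (8), Bus4→Sub3 (8), Bus4→Bus1 (2), Sub2→Bus1 (12).
Cut capacity = 8 + 8 + 2 + 12 = 30.

30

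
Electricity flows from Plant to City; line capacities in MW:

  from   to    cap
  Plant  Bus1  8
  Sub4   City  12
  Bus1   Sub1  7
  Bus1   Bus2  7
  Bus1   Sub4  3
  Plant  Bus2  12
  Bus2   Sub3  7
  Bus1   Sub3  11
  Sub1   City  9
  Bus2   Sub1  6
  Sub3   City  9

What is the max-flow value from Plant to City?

20

Augment Plant→Bus2→Sub3→City: bottleneck 7, flow now 7.
Augment Plant→Bus2→Sub1→City: bottleneck 5, flow now 12.
Augment Plant→Bus1→Sub3→City: bottleneck 2, flow now 14.
Augment Plant→Bus1→Sub1→City: bottleneck 4, flow now 18.
Augment Plant→Bus1→Sub4→City: bottleneck 2, flow now 20.
No augmenting path remains; maximum flow = 20.
In the residual graph, reachable from Plant: {Plant}.
Min-cut edges: Plant→Bus2 (12), Plant→Bus1 (8); capacity 12 + 8 = 20.
This cut is saturated, so no flow can exceed 20.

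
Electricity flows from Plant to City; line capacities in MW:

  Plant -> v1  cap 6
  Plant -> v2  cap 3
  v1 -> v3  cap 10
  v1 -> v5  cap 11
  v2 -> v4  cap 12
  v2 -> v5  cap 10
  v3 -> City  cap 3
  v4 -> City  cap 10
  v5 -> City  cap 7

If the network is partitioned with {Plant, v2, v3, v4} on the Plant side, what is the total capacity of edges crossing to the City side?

29

Edges leaving {Plant, v2, v3, v4}: Plant→v1 (6), v2→v5 (10), v3→City (3), v4→City (10).
Cut capacity = 6 + 10 + 3 + 10 = 29.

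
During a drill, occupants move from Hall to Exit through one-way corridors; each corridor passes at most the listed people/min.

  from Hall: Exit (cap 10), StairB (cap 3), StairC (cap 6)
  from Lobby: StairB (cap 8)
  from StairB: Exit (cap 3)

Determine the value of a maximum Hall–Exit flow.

Augment Hall→Exit: bottleneck 10, flow now 10.
Augment Hall→StairB→Exit: bottleneck 3, flow now 13.
No augmenting path remains; maximum flow = 13.
In the residual graph, reachable from Hall: {Hall, StairC}.
Min-cut edges: Hall→StairB (3), Hall→Exit (10); capacity 3 + 10 = 13.
This cut is saturated, so no flow can exceed 13.

13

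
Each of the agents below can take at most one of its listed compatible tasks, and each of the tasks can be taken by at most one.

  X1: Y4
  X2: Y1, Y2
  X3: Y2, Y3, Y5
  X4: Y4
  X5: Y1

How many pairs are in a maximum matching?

Unit-capacity flow: source→left, listed edges, right→sink; max matching = max flow.
Augmenting path X1→Y4 (+1); matched 1.
Augmenting path X2→Y1 (+1); matched 2.
Augmenting path X3→Y2 (+1); matched 3.
Augmenting path X5→Y1→X2→Y2→X3→Y3 (+1); matched 4.
No augmenting path remains; maximum matching = 4.
König certificate: {X2, X3, X5, Y4} is a vertex cover of size 4 (every listed pair touches it), so no matching can be larger.

4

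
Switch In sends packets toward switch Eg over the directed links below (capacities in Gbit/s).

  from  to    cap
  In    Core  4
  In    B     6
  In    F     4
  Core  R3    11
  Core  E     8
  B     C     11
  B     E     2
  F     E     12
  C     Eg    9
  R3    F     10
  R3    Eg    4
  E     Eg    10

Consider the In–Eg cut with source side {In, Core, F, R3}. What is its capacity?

Edges leaving {In, Core, F, R3}: In→B (6), Core→E (8), F→E (12), R3→Eg (4).
Cut capacity = 6 + 8 + 12 + 4 = 30.

30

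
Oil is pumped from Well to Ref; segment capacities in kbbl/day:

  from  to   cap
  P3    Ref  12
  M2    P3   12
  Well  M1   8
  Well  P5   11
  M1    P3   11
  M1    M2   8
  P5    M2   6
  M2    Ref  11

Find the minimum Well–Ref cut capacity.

14

Augment Well→P5→M2→Ref: bottleneck 6, flow now 6.
Augment Well→M1→M2→Ref: bottleneck 5, flow now 11.
Augment Well→M1→P3→Ref: bottleneck 3, flow now 14.
No augmenting path remains; maximum flow = 14.
By max-flow min-cut, the minimum cut capacity equals the max flow.
In the residual graph, reachable from Well: {Well, P5}.
Min-cut edges: Well→M1 (8), P5→M2 (6); capacity 8 + 6 = 14.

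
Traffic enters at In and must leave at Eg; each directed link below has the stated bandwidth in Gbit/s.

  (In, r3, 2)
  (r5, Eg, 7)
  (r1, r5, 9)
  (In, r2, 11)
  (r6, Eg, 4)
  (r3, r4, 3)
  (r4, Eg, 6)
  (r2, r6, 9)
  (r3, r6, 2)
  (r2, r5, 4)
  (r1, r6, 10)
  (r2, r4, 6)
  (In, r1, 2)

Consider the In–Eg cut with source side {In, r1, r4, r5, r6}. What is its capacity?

Edges leaving {In, r1, r4, r5, r6}: In→r2 (11), In→r3 (2), r4→Eg (6), r5→Eg (7), r6→Eg (4).
Cut capacity = 11 + 2 + 6 + 7 + 4 = 30.

30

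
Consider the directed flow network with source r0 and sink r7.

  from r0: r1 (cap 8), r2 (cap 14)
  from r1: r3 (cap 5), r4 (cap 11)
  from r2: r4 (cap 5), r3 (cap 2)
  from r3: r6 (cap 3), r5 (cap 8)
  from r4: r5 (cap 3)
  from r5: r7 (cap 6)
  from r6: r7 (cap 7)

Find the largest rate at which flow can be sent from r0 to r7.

Augment r0→r1→r3→r5→r7: bottleneck 5, flow now 5.
Augment r0→r1→r4→r5→r7: bottleneck 1, flow now 6.
Augment r0→r2→r3→r6→r7: bottleneck 2, flow now 8.
Augment r0→r1→r4→r5→r3→r6→r7: bottleneck 1, flow now 9. (uses reverse residual edge)
No augmenting path remains; maximum flow = 9.
In the residual graph, reachable from r0: {r0, r1, r2, r3, r4, r5}.
Min-cut edges: r3→r6 (3), r5→r7 (6); capacity 3 + 6 = 9.
This cut is saturated, so no flow can exceed 9.

9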